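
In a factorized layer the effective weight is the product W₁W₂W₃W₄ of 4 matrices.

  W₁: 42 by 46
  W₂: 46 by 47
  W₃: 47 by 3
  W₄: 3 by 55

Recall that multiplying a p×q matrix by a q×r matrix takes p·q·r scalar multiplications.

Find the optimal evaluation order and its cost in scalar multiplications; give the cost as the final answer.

Adjacent pairs: W₁W₂ = 42·46·47 = 90804; W₂W₃ = 46·47·3 = 6486; W₃W₄ = 47·3·55 = 7755.
Length 3: W₁..W₃: k=1: 0+6486+42·46·3=12282; k=2: 90804+0+42·47·3=96726 → min 12282 | W₂..W₄: k=2: 0+7755+46·47·55=126665; k=3: 6486+0+46·3·55=14076 → min 14076.
Length 4: W₁..W₄: k=1: 0+14076+42·46·55=120336; k=2: 90804+7755+42·47·55=207129; k=3: 12282+0+42·3·55=19212 → min 19212.
Optimal parenthesization: ((W₁(W₂W₃))W₄) with cost 19212.

19212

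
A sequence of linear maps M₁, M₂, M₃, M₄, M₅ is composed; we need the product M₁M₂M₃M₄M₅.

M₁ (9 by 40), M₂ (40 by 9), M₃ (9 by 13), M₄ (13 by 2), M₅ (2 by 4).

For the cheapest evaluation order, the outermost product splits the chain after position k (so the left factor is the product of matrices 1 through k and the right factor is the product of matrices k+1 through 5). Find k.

Adjacent pairs: M₁M₂ = 9·40·9 = 3240; M₂M₃ = 40·9·13 = 4680; M₃M₄ = 9·13·2 = 234; M₄M₅ = 13·2·4 = 104.
Length 3: M₁..M₃: k=1: 0+4680+9·40·13=9360; k=2: 3240+0+9·9·13=4293 → min 4293 | M₂..M₄: k=2: 0+234+40·9·2=954; k=3: 4680+0+40·13·2=5720 → min 954 | M₃..M₅: k=3: 0+104+9·13·4=572; k=4: 234+0+9·2·4=306 → min 306.
Length 4: M₁..M₄: k=1: 0+954+9·40·2=1674; k=2: 3240+234+9·9·2=3636; k=3: 4293+0+9·13·2=4527 → min 1674 | M₂..M₅: k=2: 0+306+40·9·4=1746; k=3: 4680+104+40·13·4=6864; k=4: 954+0+40·2·4=1274 → min 1274.
Top-level splits: k=1: (M₁..M₁)·(M₂..M₅) → 0+1274+9·40·4 = 2714; k=2: (M₁..M₂)·(M₃..M₅) → 3240+306+9·9·4 = 3870; k=3: (M₁..M₃)·(M₄..M₅) → 4293+104+9·13·4 = 4865; k=4: (M₁..M₄)·(M₅..M₅) → 1674+0+9·2·4 = 1746.
Best split is after M₄, i.e. k = 4.

4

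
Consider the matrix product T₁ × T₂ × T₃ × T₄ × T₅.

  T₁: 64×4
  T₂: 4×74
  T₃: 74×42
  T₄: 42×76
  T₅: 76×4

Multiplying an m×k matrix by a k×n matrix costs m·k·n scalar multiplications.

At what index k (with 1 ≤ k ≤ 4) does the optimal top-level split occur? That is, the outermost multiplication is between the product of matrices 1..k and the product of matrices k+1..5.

1

Adjacent pairs: T₁T₂ = 64·4·74 = 18944; T₂T₃ = 4·74·42 = 12432; T₃T₄ = 74·42·76 = 236208; T₄T₅ = 42·76·4 = 12768.
Length 3: T₁..T₃: k=1: 0+12432+64·4·42=23184; k=2: 18944+0+64·74·42=217856 → min 23184 | T₂..T₄: k=2: 0+236208+4·74·76=258704; k=3: 12432+0+4·42·76=25200 → min 25200 | T₃..T₅: k=3: 0+12768+74·42·4=25200; k=4: 236208+0+74·76·4=258704 → min 25200.
Length 4: T₁..T₄: k=1: 0+25200+64·4·76=44656; k=2: 18944+236208+64·74·76=615088; k=3: 23184+0+64·42·76=227472 → min 44656 | T₂..T₅: k=2: 0+25200+4·74·4=26384; k=3: 12432+12768+4·42·4=25872; k=4: 25200+0+4·76·4=26416 → min 25872.
Top-level splits: k=1: (T₁..T₁)·(T₂..T₅) → 0+25872+64·4·4 = 26896; k=2: (T₁..T₂)·(T₃..T₅) → 18944+25200+64·74·4 = 63088; k=3: (T₁..T₃)·(T₄..T₅) → 23184+12768+64·42·4 = 46704; k=4: (T₁..T₄)·(T₅..T₅) → 44656+0+64·76·4 = 64112.
Best split is after T₁, i.e. k = 1.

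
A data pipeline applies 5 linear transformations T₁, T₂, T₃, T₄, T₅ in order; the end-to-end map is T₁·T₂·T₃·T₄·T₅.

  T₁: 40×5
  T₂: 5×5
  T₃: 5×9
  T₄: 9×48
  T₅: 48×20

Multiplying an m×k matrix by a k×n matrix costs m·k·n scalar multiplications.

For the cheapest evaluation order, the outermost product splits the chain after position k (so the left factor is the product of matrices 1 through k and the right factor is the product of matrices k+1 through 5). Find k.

1

Adjacent pairs: T₁T₂ = 40·5·5 = 1000; T₂T₃ = 5·5·9 = 225; T₃T₄ = 5·9·48 = 2160; T₄T₅ = 9·48·20 = 8640.
Length 3: T₁..T₃: k=1: 0+225+40·5·9=2025; k=2: 1000+0+40·5·9=2800 → min 2025 | T₂..T₄: k=2: 0+2160+5·5·48=3360; k=3: 225+0+5·9·48=2385 → min 2385 | T₃..T₅: k=3: 0+8640+5·9·20=9540; k=4: 2160+0+5·48·20=6960 → min 6960.
Length 4: T₁..T₄: k=1: 0+2385+40·5·48=11985; k=2: 1000+2160+40·5·48=12760; k=3: 2025+0+40·9·48=19305 → min 11985 | T₂..T₅: k=2: 0+6960+5·5·20=7460; k=3: 225+8640+5·9·20=9765; k=4: 2385+0+5·48·20=7185 → min 7185.
Top-level splits: k=1: (T₁..T₁)·(T₂..T₅) → 0+7185+40·5·20 = 11185; k=2: (T₁..T₂)·(T₃..T₅) → 1000+6960+40·5·20 = 11960; k=3: (T₁..T₃)·(T₄..T₅) → 2025+8640+40·9·20 = 17865; k=4: (T₁..T₄)·(T₅..T₅) → 11985+0+40·48·20 = 50385.
Best split is after T₁, i.e. k = 1.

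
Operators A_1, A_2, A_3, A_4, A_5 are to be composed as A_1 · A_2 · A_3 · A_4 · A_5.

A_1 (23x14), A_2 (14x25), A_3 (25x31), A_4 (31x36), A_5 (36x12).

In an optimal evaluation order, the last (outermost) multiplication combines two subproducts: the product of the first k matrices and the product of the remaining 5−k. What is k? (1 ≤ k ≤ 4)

Adjacent pairs: A_1A_2 = 23·14·25 = 8050; A_2A_3 = 14·25·31 = 10850; A_3A_4 = 25·31·36 = 27900; A_4A_5 = 31·36·12 = 13392.
Length 3: A_1..A_3: k=1: 0+10850+23·14·31=20832; k=2: 8050+0+23·25·31=25875 → min 20832 | A_2..A_4: k=2: 0+27900+14·25·36=40500; k=3: 10850+0+14·31·36=26474 → min 26474 | A_3..A_5: k=3: 0+13392+25·31·12=22692; k=4: 27900+0+25·36·12=38700 → min 22692.
Length 4: A_1..A_4: k=1: 0+26474+23·14·36=38066; k=2: 8050+27900+23·25·36=56650; k=3: 20832+0+23·31·36=46500 → min 38066 | A_2..A_5: k=2: 0+22692+14·25·12=26892; k=3: 10850+13392+14·31·12=29450; k=4: 26474+0+14·36·12=32522 → min 26892.
Top-level splits: k=1: (A_1..A_1)·(A_2..A_5) → 0+26892+23·14·12 = 30756; k=2: (A_1..A_2)·(A_3..A_5) → 8050+22692+23·25·12 = 37642; k=3: (A_1..A_3)·(A_4..A_5) → 20832+13392+23·31·12 = 42780; k=4: (A_1..A_4)·(A_5..A_5) → 38066+0+23·36·12 = 48002.
Best split is after A_1, i.e. k = 1.

1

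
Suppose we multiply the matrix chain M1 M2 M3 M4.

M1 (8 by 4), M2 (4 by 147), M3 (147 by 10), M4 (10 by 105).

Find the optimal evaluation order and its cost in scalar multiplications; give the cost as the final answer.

Adjacent pairs: M1M2 = 8·4·147 = 4704; M2M3 = 4·147·10 = 5880; M3M4 = 147·10·105 = 154350.
Length 3: M1..M3: k=1: 0+5880+8·4·10=6200; k=2: 4704+0+8·147·10=16464 → min 6200 | M2..M4: k=2: 0+154350+4·147·105=216090; k=3: 5880+0+4·10·105=10080 → min 10080.
Length 4: M1..M4: k=1: 0+10080+8·4·105=13440; k=2: 4704+154350+8·147·105=282534; k=3: 6200+0+8·10·105=14600 → min 13440.
Optimal parenthesization: (M1 ((M2 M3) M4)) with cost 13440.

13440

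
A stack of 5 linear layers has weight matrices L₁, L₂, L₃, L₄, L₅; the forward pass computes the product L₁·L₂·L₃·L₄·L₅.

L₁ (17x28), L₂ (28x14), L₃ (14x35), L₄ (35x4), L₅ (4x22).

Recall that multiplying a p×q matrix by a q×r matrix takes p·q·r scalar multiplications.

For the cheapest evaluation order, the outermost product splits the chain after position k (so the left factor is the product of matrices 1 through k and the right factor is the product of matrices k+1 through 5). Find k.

4

Adjacent pairs: L₁L₂ = 17·28·14 = 6664; L₂L₃ = 28·14·35 = 13720; L₃L₄ = 14·35·4 = 1960; L₄L₅ = 35·4·22 = 3080.
Length 3: L₁..L₃: k=1: 0+13720+17·28·35=30380; k=2: 6664+0+17·14·35=14994 → min 14994 | L₂..L₄: k=2: 0+1960+28·14·4=3528; k=3: 13720+0+28·35·4=17640 → min 3528 | L₃..L₅: k=3: 0+3080+14·35·22=13860; k=4: 1960+0+14·4·22=3192 → min 3192.
Length 4: L₁..L₄: k=1: 0+3528+17·28·4=5432; k=2: 6664+1960+17·14·4=9576; k=3: 14994+0+17·35·4=17374 → min 5432 | L₂..L₅: k=2: 0+3192+28·14·22=11816; k=3: 13720+3080+28·35·22=38360; k=4: 3528+0+28·4·22=5992 → min 5992.
Top-level splits: k=1: (L₁..L₁)·(L₂..L₅) → 0+5992+17·28·22 = 16464; k=2: (L₁..L₂)·(L₃..L₅) → 6664+3192+17·14·22 = 15092; k=3: (L₁..L₃)·(L₄..L₅) → 14994+3080+17·35·22 = 31164; k=4: (L₁..L₄)·(L₅..L₅) → 5432+0+17·4·22 = 6928.
Best split is after L₄, i.e. k = 4.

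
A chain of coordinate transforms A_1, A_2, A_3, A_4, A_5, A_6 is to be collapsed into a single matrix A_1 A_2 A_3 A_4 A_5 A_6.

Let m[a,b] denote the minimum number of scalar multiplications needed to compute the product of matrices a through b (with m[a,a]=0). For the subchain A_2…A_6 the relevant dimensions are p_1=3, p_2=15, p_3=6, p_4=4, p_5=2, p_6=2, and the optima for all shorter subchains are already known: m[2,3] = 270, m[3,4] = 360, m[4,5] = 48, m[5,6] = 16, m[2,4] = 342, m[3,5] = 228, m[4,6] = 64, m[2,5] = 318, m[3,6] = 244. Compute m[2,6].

330

m[2,6] = min over k∈[2,5] of m[2,k]+m[k+1,6]+p_{1}·p_k·p_{6}.
k=2: 0 + 244 + 3·15·2 = 334; k=3: 270 + 64 + 3·6·2 = 370; k=4: 342 + 16 + 3·4·2 = 382; k=5: 318 + 0 + 3·2·2 = 330.
Minimum: 330 at k=5.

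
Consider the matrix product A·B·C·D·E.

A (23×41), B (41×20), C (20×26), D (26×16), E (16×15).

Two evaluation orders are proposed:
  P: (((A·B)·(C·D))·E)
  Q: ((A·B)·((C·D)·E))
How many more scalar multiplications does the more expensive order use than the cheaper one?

Order P = (((A·B)·(C·D))·E): (A·B): 23×41 by 41×20 → 23×20, cost 23·41·20 = 18860; (C·D): 20×26 by 26×16 → 20×16, cost 20·26·16 = 8320; ((A·B)·(C·D)): 23×20 by 20×16 → 23×16, cost 23·20·16 = 7360; cumulative 34540; (((A·B)·(C·D))·E): 23×16 by 16×15 → 23×15, cost 23·16·15 = 5520; cumulative 40060. Total 40060.
Order Q = ((A·B)·((C·D)·E)): (A·B): 23×41 by 41×20 → 23×20, cost 23·41·20 = 18860; (C·D): 20×26 by 26×16 → 20×16, cost 20·26·16 = 8320; ((C·D)·E): 20×16 by 16×15 → 20×15, cost 20·16·15 = 4800; cumulative 13120; ((A·B)·((C·D)·E)): 23×20 by 20×15 → 23×15, cost 23·20·15 = 6900; cumulative 38880. Total 38880.
Difference: |40060 − 38880| = 1180.

1180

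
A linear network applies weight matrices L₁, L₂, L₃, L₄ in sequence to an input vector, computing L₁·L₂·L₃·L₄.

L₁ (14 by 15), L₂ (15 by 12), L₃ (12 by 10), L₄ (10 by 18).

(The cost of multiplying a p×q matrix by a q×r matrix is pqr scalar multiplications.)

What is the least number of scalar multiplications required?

Adjacent pairs: L₁L₂ = 14·15·12 = 2520; L₂L₃ = 15·12·10 = 1800; L₃L₄ = 12·10·18 = 2160.
Length 3: L₁..L₃: k=1: 0+1800+14·15·10=3900; k=2: 2520+0+14·12·10=4200 → min 3900 | L₂..L₄: k=2: 0+2160+15·12·18=5400; k=3: 1800+0+15·10·18=4500 → min 4500.
Length 4: L₁..L₄: k=1: 0+4500+14·15·18=8280; k=2: 2520+2160+14·12·18=7704; k=3: 3900+0+14·10·18=6420 → min 6420.
Optimal order: ((L₁·(L₂·L₃))·L₄) with cost 6420.

6420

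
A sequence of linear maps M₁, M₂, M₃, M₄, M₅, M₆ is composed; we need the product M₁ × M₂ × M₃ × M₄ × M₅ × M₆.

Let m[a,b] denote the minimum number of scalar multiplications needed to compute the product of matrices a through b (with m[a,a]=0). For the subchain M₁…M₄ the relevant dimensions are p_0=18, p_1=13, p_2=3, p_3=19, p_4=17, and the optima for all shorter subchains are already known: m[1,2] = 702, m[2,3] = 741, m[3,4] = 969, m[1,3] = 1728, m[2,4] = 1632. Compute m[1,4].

m[1,4] = min over k∈[1,3] of m[1,k]+m[k+1,4]+p_{0}·p_k·p_{4}.
k=1: 0 + 1632 + 18·13·17 = 5610; k=2: 702 + 969 + 18·3·17 = 2589; k=3: 1728 + 0 + 18·19·17 = 7542.
Minimum: 2589 at k=2.

2589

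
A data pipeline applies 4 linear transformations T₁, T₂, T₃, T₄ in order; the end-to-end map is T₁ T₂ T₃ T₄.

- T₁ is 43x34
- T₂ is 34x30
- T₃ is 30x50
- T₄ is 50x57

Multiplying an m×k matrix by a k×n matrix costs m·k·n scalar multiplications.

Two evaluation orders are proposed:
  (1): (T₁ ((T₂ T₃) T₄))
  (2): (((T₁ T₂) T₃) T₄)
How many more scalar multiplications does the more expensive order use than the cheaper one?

Order (1) = (T₁ ((T₂ T₃) T₄)): (T₂ T₃): 34×30 by 30×50 → 34×50, cost 34·30·50 = 51000; ((T₂ T₃) T₄): 34×50 by 50×57 → 34×57, cost 34·50·57 = 96900; cumulative 147900; (T₁ ((T₂ T₃) T₄)): 43×34 by 34×57 → 43×57, cost 43·34·57 = 83334; cumulative 231234. Total 231234.
Order (2) = (((T₁ T₂) T₃) T₄): (T₁ T₂): 43×34 by 34×30 → 43×30, cost 43·34·30 = 43860; ((T₁ T₂) T₃): 43×30 by 30×50 → 43×50, cost 43·30·50 = 64500; cumulative 108360; (((T₁ T₂) T₃) T₄): 43×50 by 50×57 → 43×57, cost 43·50·57 = 122550; cumulative 230910. Total 230910.
Difference: |231234 − 230910| = 324.

324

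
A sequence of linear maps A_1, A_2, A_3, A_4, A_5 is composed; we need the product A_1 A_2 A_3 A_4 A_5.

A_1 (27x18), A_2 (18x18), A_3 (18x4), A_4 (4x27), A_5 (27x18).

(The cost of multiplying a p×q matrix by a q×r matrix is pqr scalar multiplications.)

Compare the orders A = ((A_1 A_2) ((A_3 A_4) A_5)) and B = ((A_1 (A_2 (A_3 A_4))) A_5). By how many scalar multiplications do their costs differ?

Order A = ((A_1 A_2) ((A_3 A_4) A_5)): (A_1 A_2): 27×18 by 18×18 → 27×18, cost 27·18·18 = 8748; (A_3 A_4): 18×4 by 4×27 → 18×27, cost 18·4·27 = 1944; ((A_3 A_4) A_5): 18×27 by 27×18 → 18×18, cost 18·27·18 = 8748; cumulative 10692; ((A_1 A_2) ((A_3 A_4) A_5)): 27×18 by 18×18 → 27×18, cost 27·18·18 = 8748; cumulative 28188. Total 28188.
Order B = ((A_1 (A_2 (A_3 A_4))) A_5): (A_3 A_4): 18×4 by 4×27 → 18×27, cost 18·4·27 = 1944; (A_2 (A_3 A_4)): 18×18 by 18×27 → 18×27, cost 18·18·27 = 8748; cumulative 10692; (A_1 (A_2 (A_3 A_4))): 27×18 by 18×27 → 27×27, cost 27·18·27 = 13122; cumulative 23814; ((A_1 (A_2 (A_3 A_4))) A_5): 27×27 by 27×18 → 27×18, cost 27·27·18 = 13122; cumulative 36936. Total 36936.
Difference: |28188 − 36936| = 8748.

8748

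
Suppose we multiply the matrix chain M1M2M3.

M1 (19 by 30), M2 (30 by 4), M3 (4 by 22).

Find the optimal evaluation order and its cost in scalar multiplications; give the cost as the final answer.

3952

(M1(M2M3)): cost 15180.
((M1M2)M3): cost 3952.
Optimal: ((M1M2)M3) with cost 3952.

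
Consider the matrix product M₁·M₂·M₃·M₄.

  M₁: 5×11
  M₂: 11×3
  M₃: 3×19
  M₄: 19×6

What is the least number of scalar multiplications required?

Adjacent pairs: M₁M₂ = 5·11·3 = 165; M₂M₃ = 11·3·19 = 627; M₃M₄ = 3·19·6 = 342.
Length 3: M₁..M₃: k=1: 0+627+5·11·19=1672; k=2: 165+0+5·3·19=450 → min 450 | M₂..M₄: k=2: 0+342+11·3·6=540; k=3: 627+0+11·19·6=1881 → min 540.
Length 4: M₁..M₄: k=1: 0+540+5·11·6=870; k=2: 165+342+5·3·6=597; k=3: 450+0+5·19·6=1020 → min 597.
Optimal order: ((M₁·M₂)·(M₃·M₄)) with cost 597.

597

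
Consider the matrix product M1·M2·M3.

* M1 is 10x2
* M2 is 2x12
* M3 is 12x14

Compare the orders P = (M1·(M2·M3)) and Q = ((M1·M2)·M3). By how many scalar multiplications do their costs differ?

Order P = (M1·(M2·M3)): (M2·M3): 2×12 by 12×14 → 2×14, cost 2·12·14 = 336; (M1·(M2·M3)): 10×2 by 2×14 → 10×14, cost 10·2·14 = 280; cumulative 616. Total 616.
Order Q = ((M1·M2)·M3): (M1·M2): 10×2 by 2×12 → 10×12, cost 10·2·12 = 240; ((M1·M2)·M3): 10×12 by 12×14 → 10×14, cost 10·12·14 = 1680; cumulative 1920. Total 1920.
Difference: |616 − 1920| = 1304.

1304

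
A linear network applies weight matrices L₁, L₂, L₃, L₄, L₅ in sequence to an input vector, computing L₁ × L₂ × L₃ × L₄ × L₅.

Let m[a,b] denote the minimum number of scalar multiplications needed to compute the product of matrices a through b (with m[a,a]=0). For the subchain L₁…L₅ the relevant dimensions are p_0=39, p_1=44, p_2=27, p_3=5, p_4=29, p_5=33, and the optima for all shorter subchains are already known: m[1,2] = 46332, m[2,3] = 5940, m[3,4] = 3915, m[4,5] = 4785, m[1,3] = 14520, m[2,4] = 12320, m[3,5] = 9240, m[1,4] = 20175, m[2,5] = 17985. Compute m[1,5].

25740

m[1,5] = min over k∈[1,4] of m[1,k]+m[k+1,5]+p_{0}·p_k·p_{5}.
k=1: 0 + 17985 + 39·44·33 = 74613; k=2: 46332 + 9240 + 39·27·33 = 90321; k=3: 14520 + 4785 + 39·5·33 = 25740; k=4: 20175 + 0 + 39·29·33 = 57498.
Minimum: 25740 at k=3.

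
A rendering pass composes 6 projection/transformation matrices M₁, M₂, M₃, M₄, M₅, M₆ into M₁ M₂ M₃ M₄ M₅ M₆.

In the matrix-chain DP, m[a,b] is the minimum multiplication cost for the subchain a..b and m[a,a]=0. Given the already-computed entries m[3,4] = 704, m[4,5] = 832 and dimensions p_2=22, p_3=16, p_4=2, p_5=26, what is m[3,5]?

1848

m[3,5] = min over k∈[3,4] of m[3,k]+m[k+1,5]+p_{2}·p_k·p_{5}.
k=3: 0 + 832 + 22·16·26 = 9984; k=4: 704 + 0 + 22·2·26 = 1848.
Minimum: 1848 at k=4.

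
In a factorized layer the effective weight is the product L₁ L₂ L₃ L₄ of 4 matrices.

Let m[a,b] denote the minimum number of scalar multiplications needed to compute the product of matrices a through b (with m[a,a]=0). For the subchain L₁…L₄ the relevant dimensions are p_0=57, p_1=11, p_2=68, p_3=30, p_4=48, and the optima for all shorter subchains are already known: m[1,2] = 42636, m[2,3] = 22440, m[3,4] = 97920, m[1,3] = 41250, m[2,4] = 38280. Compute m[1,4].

m[1,4] = min over k∈[1,3] of m[1,k]+m[k+1,4]+p_{0}·p_k·p_{4}.
k=1: 0 + 38280 + 57·11·48 = 68376; k=2: 42636 + 97920 + 57·68·48 = 326604; k=3: 41250 + 0 + 57·30·48 = 123330.
Minimum: 68376 at k=1.

68376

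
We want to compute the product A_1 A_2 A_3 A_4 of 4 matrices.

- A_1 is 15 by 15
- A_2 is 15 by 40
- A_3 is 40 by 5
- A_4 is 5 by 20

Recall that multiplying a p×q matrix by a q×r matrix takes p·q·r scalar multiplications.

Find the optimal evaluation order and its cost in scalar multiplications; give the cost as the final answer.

5625

Adjacent pairs: A_1A_2 = 15·15·40 = 9000; A_2A_3 = 15·40·5 = 3000; A_3A_4 = 40·5·20 = 4000.
Length 3: A_1..A_3: k=1: 0+3000+15·15·5=4125; k=2: 9000+0+15·40·5=12000 → min 4125 | A_2..A_4: k=2: 0+4000+15·40·20=16000; k=3: 3000+0+15·5·20=4500 → min 4500.
Length 4: A_1..A_4: k=1: 0+4500+15·15·20=9000; k=2: 9000+4000+15·40·20=25000; k=3: 4125+0+15·5·20=5625 → min 5625.
Optimal parenthesization: ((A_1 (A_2 A_3)) A_4) with cost 5625.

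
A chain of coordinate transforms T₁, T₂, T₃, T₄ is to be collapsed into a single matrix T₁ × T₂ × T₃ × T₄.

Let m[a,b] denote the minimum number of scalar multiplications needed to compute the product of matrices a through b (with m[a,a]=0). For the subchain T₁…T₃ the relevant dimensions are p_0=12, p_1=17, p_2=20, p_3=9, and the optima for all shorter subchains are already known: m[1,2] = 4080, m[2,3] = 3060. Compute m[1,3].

4896

m[1,3] = min over k∈[1,2] of m[1,k]+m[k+1,3]+p_{0}·p_k·p_{3}.
k=1: 0 + 3060 + 12·17·9 = 4896; k=2: 4080 + 0 + 12·20·9 = 6240.
Minimum: 4896 at k=1.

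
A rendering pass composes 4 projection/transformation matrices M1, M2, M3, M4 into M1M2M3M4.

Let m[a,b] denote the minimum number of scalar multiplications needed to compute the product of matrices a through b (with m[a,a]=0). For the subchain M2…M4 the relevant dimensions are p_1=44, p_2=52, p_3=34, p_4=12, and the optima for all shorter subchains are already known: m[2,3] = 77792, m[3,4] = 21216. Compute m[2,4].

48672

m[2,4] = min over k∈[2,3] of m[2,k]+m[k+1,4]+p_{1}·p_k·p_{4}.
k=2: 0 + 21216 + 44·52·12 = 48672; k=3: 77792 + 0 + 44·34·12 = 95744.
Minimum: 48672 at k=2.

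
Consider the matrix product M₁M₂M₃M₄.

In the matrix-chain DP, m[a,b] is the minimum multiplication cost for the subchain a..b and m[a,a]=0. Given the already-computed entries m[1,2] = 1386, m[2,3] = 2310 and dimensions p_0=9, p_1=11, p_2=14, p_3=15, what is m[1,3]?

3276

m[1,3] = min over k∈[1,2] of m[1,k]+m[k+1,3]+p_{0}·p_k·p_{3}.
k=1: 0 + 2310 + 9·11·15 = 3795; k=2: 1386 + 0 + 9·14·15 = 3276.
Minimum: 3276 at k=2.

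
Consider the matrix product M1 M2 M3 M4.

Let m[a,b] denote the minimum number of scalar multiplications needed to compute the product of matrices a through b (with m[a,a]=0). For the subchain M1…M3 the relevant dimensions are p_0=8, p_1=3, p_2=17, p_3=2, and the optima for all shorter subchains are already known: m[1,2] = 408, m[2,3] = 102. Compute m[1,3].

m[1,3] = min over k∈[1,2] of m[1,k]+m[k+1,3]+p_{0}·p_k·p_{3}.
k=1: 0 + 102 + 8·3·2 = 150; k=2: 408 + 0 + 8·17·2 = 680.
Minimum: 150 at k=1.

150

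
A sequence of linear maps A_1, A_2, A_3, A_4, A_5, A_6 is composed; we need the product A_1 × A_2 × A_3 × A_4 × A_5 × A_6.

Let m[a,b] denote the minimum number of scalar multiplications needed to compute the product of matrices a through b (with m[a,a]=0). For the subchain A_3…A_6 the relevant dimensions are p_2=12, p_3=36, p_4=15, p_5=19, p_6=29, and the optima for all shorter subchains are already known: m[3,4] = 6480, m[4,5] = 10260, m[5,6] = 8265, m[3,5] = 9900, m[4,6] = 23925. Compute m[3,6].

16512

m[3,6] = min over k∈[3,5] of m[3,k]+m[k+1,6]+p_{2}·p_k·p_{6}.
k=3: 0 + 23925 + 12·36·29 = 36453; k=4: 6480 + 8265 + 12·15·29 = 19965; k=5: 9900 + 0 + 12·19·29 = 16512.
Minimum: 16512 at k=5.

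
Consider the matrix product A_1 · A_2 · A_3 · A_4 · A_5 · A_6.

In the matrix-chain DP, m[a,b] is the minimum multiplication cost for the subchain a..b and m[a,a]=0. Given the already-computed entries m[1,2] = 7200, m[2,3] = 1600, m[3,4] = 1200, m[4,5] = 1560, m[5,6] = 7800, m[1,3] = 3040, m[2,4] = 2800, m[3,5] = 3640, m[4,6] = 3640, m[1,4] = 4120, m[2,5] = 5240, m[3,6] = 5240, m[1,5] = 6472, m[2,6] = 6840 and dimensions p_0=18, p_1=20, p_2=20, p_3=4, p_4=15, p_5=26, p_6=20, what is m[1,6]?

m[1,6] = min over k∈[1,5] of m[1,k]+m[k+1,6]+p_{0}·p_k·p_{6}.
k=1: 0 + 6840 + 18·20·20 = 14040; k=2: 7200 + 5240 + 18·20·20 = 19640; k=3: 3040 + 3640 + 18·4·20 = 8120; k=4: 4120 + 7800 + 18·15·20 = 17320; k=5: 6472 + 0 + 18·26·20 = 15832.
Minimum: 8120 at k=3.

8120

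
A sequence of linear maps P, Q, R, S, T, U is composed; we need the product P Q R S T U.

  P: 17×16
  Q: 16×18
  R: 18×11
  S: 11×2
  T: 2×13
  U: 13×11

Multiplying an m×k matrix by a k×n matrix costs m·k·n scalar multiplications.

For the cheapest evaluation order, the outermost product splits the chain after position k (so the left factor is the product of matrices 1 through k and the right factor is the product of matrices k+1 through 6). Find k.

Adjacent pairs: PQ = 17·16·18 = 4896; QR = 16·18·11 = 3168; RS = 18·11·2 = 396; ST = 11·2·13 = 286; TU = 2·13·11 = 286.
Length 3: P..R: k=1: 0+3168+17·16·11=6160; k=2: 4896+0+17·18·11=8262 → min 6160 | Q..S: k=2: 0+396+16·18·2=972; k=3: 3168+0+16·11·2=3520 → min 972 | R..T: k=3: 0+286+18·11·13=2860; k=4: 396+0+18·2·13=864 → min 864 | S..U: k=4: 0+286+11·2·11=528; k=5: 286+0+11·13·11=1859 → min 528.
Length 4: P..S: k=1: 0+972+17·16·2=1516; k=2: 4896+396+17·18·2=5904; k=3: 6160+0+17·11·2=6534 → min 1516 | Q..T: k=2: 0+864+16·18·13=4608; k=3: 3168+286+16·11·13=5742; k=4: 972+0+16·2·13=1388 → min 1388 | R..U: k=3: 0+528+18·11·11=2706; k=4: 396+286+18·2·11=1078; k=5: 864+0+18·13·11=3438 → min 1078.
Length 5: P..T: k=1: 0+1388+17·16·13=4924; k=2: 4896+864+17·18·13=9738; k=3: 6160+286+17·11·13=8877; k=4: 1516+0+17·2·13=1958 → min 1958 | Q..U: k=2: 0+1078+16·18·11=4246; k=3: 3168+528+16·11·11=5632; k=4: 972+286+16·2·11=1610; k=5: 1388+0+16·13·11=3676 → min 1610.
Top-level splits: k=1: (P..P)·(Q..U) → 0+1610+17·16·11 = 4602; k=2: (P..Q)·(R..U) → 4896+1078+17·18·11 = 9340; k=3: (P..R)·(S..U) → 6160+528+17·11·11 = 8745; k=4: (P..S)·(T..U) → 1516+286+17·2·11 = 2176; k=5: (P..T)·(U..U) → 1958+0+17·13·11 = 4389.
Best split is after S, i.e. k = 4.

4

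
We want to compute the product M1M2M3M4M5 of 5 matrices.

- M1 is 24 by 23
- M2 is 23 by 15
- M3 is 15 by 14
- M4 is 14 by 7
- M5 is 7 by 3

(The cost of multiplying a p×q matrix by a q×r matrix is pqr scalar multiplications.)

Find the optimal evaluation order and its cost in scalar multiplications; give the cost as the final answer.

3615

Adjacent pairs: M1M2 = 24·23·15 = 8280; M2M3 = 23·15·14 = 4830; M3M4 = 15·14·7 = 1470; M4M5 = 14·7·3 = 294.
Length 3: M1..M3: k=1: 0+4830+24·23·14=12558; k=2: 8280+0+24·15·14=13320 → min 12558 | M2..M4: k=2: 0+1470+23·15·7=3885; k=3: 4830+0+23·14·7=7084 → min 3885 | M3..M5: k=3: 0+294+15·14·3=924; k=4: 1470+0+15·7·3=1785 → min 924.
Length 4: M1..M4: k=1: 0+3885+24·23·7=7749; k=2: 8280+1470+24·15·7=12270; k=3: 12558+0+24·14·7=14910 → min 7749 | M2..M5: k=2: 0+924+23·15·3=1959; k=3: 4830+294+23·14·3=6090; k=4: 3885+0+23·7·3=4368 → min 1959.
Length 5: M1..M5: k=1: 0+1959+24·23·3=3615; k=2: 8280+924+24·15·3=10284; k=3: 12558+294+24·14·3=13860; k=4: 7749+0+24·7·3=8253 → min 3615.
Optimal parenthesization: (M1(M2(M3(M4M5)))) with cost 3615.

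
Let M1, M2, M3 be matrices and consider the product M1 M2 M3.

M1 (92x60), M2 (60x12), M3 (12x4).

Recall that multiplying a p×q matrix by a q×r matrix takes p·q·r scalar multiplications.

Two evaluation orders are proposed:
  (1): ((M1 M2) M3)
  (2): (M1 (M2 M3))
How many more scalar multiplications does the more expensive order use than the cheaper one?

45696

Order (1) = ((M1 M2) M3): (M1 M2): 92×60 by 60×12 → 92×12, cost 92·60·12 = 66240; ((M1 M2) M3): 92×12 by 12×4 → 92×4, cost 92·12·4 = 4416; cumulative 70656. Total 70656.
Order (2) = (M1 (M2 M3)): (M2 M3): 60×12 by 12×4 → 60×4, cost 60·12·4 = 2880; (M1 (M2 M3)): 92×60 by 60×4 → 92×4, cost 92·60·4 = 22080; cumulative 24960. Total 24960.
Difference: |70656 − 24960| = 45696.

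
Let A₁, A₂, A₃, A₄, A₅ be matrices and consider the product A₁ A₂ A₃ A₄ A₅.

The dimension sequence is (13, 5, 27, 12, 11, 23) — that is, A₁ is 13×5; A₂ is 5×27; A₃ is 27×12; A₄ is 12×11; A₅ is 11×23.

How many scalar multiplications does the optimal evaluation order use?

5040

Adjacent pairs: A₁A₂ = 13·5·27 = 1755; A₂A₃ = 5·27·12 = 1620; A₃A₄ = 27·12·11 = 3564; A₄A₅ = 12·11·23 = 3036.
Length 3: A₁..A₃: k=1: 0+1620+13·5·12=2400; k=2: 1755+0+13·27·12=5967 → min 2400 | A₂..A₄: k=2: 0+3564+5·27·11=5049; k=3: 1620+0+5·12·11=2280 → min 2280 | A₃..A₅: k=3: 0+3036+27·12·23=10488; k=4: 3564+0+27·11·23=10395 → min 10395.
Length 4: A₁..A₄: k=1: 0+2280+13·5·11=2995; k=2: 1755+3564+13·27·11=9180; k=3: 2400+0+13·12·11=4116 → min 2995 | A₂..A₅: k=2: 0+10395+5·27·23=13500; k=3: 1620+3036+5·12·23=6036; k=4: 2280+0+5·11·23=3545 → min 3545.
Length 5: A₁..A₅: k=1: 0+3545+13·5·23=5040; k=2: 1755+10395+13·27·23=20223; k=3: 2400+3036+13·12·23=9024; k=4: 2995+0+13·11·23=6284 → min 5040.
Optimal order: (A₁ (((A₂ A₃) A₄) A₅)) with cost 5040.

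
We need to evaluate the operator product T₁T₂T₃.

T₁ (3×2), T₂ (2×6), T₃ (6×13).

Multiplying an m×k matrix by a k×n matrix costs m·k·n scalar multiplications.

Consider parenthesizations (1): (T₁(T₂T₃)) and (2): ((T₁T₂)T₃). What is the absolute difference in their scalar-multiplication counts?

36

Order (1) = (T₁(T₂T₃)): (T₂T₃): 2×6 by 6×13 → 2×13, cost 2·6·13 = 156; (T₁(T₂T₃)): 3×2 by 2×13 → 3×13, cost 3·2·13 = 78; cumulative 234. Total 234.
Order (2) = ((T₁T₂)T₃): (T₁T₂): 3×2 by 2×6 → 3×6, cost 3·2·6 = 36; ((T₁T₂)T₃): 3×6 by 6×13 → 3×13, cost 3·6·13 = 234; cumulative 270. Total 270.
Difference: |234 − 270| = 36.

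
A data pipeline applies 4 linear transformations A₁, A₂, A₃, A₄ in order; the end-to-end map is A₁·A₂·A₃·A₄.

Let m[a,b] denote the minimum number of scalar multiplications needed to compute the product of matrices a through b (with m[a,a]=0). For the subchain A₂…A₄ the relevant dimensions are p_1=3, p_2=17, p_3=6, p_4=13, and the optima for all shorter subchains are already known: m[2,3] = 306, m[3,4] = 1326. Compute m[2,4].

540

m[2,4] = min over k∈[2,3] of m[2,k]+m[k+1,4]+p_{1}·p_k·p_{4}.
k=2: 0 + 1326 + 3·17·13 = 1989; k=3: 306 + 0 + 3·6·13 = 540.
Minimum: 540 at k=3.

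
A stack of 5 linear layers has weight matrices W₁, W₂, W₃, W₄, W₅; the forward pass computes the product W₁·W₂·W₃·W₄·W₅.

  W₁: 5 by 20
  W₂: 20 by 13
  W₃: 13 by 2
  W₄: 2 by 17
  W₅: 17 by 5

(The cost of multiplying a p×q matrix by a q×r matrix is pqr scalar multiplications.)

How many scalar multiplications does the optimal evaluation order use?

940

Adjacent pairs: W₁W₂ = 5·20·13 = 1300; W₂W₃ = 20·13·2 = 520; W₃W₄ = 13·2·17 = 442; W₄W₅ = 2·17·5 = 170.
Length 3: W₁..W₃: k=1: 0+520+5·20·2=720; k=2: 1300+0+5·13·2=1430 → min 720 | W₂..W₄: k=2: 0+442+20·13·17=4862; k=3: 520+0+20·2·17=1200 → min 1200 | W₃..W₅: k=3: 0+170+13·2·5=300; k=4: 442+0+13·17·5=1547 → min 300.
Length 4: W₁..W₄: k=1: 0+1200+5·20·17=2900; k=2: 1300+442+5·13·17=2847; k=3: 720+0+5·2·17=890 → min 890 | W₂..W₅: k=2: 0+300+20·13·5=1600; k=3: 520+170+20·2·5=890; k=4: 1200+0+20·17·5=2900 → min 890.
Length 5: W₁..W₅: k=1: 0+890+5·20·5=1390; k=2: 1300+300+5·13·5=1925; k=3: 720+170+5·2·5=940; k=4: 890+0+5·17·5=1315 → min 940.
Optimal order: ((W₁·(W₂·W₃))·(W₄·W₅)) with cost 940.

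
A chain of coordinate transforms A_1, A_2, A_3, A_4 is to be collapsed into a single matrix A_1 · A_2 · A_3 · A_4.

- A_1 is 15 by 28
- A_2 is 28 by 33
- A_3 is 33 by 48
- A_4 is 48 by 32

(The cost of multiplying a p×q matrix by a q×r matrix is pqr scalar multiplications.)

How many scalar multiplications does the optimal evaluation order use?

60660

Adjacent pairs: A_1A_2 = 15·28·33 = 13860; A_2A_3 = 28·33·48 = 44352; A_3A_4 = 33·48·32 = 50688.
Length 3: A_1..A_3: k=1: 0+44352+15·28·48=64512; k=2: 13860+0+15·33·48=37620 → min 37620 | A_2..A_4: k=2: 0+50688+28·33·32=80256; k=3: 44352+0+28·48·32=87360 → min 80256.
Length 4: A_1..A_4: k=1: 0+80256+15·28·32=93696; k=2: 13860+50688+15·33·32=80388; k=3: 37620+0+15·48·32=60660 → min 60660.
Optimal order: (((A_1 · A_2) · A_3) · A_4) with cost 60660.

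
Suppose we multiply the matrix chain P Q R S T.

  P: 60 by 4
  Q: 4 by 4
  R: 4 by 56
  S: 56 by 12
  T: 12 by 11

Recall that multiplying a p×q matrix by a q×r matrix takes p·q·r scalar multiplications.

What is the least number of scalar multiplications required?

6032

Adjacent pairs: PQ = 60·4·4 = 960; QR = 4·4·56 = 896; RS = 4·56·12 = 2688; ST = 56·12·11 = 7392.
Length 3: P..R: k=1: 0+896+60·4·56=14336; k=2: 960+0+60·4·56=14400 → min 14336 | Q..S: k=2: 0+2688+4·4·12=2880; k=3: 896+0+4·56·12=3584 → min 2880 | R..T: k=3: 0+7392+4·56·11=9856; k=4: 2688+0+4·12·11=3216 → min 3216.
Length 4: P..S: k=1: 0+2880+60·4·12=5760; k=2: 960+2688+60·4·12=6528; k=3: 14336+0+60·56·12=54656 → min 5760 | Q..T: k=2: 0+3216+4·4·11=3392; k=3: 896+7392+4·56·11=10752; k=4: 2880+0+4·12·11=3408 → min 3392.
Length 5: P..T: k=1: 0+3392+60·4·11=6032; k=2: 960+3216+60·4·11=6816; k=3: 14336+7392+60·56·11=58688; k=4: 5760+0+60·12·11=13680 → min 6032.
Optimal order: (P (Q ((R S) T))) with cost 6032.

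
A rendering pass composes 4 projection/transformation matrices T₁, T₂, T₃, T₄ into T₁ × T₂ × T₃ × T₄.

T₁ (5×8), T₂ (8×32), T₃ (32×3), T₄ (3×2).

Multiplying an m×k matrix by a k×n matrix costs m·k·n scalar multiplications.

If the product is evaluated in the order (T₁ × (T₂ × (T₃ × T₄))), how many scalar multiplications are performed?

(T₃ × T₄): 32×3 by 3×2 → 32×2, cost 32·3·2 = 192
(T₂ × (T₃ × T₄)): 8×32 by 32×2 → 8×2, cost 8·32·2 = 512; cumulative 704
(T₁ × (T₂ × (T₃ × T₄))): 5×8 by 8×2 → 5×2, cost 5·8·2 = 80; cumulative 784
Total: 784 scalar multiplications.

784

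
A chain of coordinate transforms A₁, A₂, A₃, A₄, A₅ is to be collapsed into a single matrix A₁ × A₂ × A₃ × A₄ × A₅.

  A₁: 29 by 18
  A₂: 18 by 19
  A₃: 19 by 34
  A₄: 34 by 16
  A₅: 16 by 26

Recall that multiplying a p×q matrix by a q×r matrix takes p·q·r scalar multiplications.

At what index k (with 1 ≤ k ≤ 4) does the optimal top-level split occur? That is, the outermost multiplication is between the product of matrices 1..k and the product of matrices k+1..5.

4

Adjacent pairs: A₁A₂ = 29·18·19 = 9918; A₂A₃ = 18·19·34 = 11628; A₃A₄ = 19·34·16 = 10336; A₄A₅ = 34·16·26 = 14144.
Length 3: A₁..A₃: k=1: 0+11628+29·18·34=29376; k=2: 9918+0+29·19·34=28652 → min 28652 | A₂..A₄: k=2: 0+10336+18·19·16=15808; k=3: 11628+0+18·34·16=21420 → min 15808 | A₃..A₅: k=3: 0+14144+19·34·26=30940; k=4: 10336+0+19·16·26=18240 → min 18240.
Length 4: A₁..A₄: k=1: 0+15808+29·18·16=24160; k=2: 9918+10336+29·19·16=29070; k=3: 28652+0+29·34·16=44428 → min 24160 | A₂..A₅: k=2: 0+18240+18·19·26=27132; k=3: 11628+14144+18·34·26=41684; k=4: 15808+0+18·16·26=23296 → min 23296.
Top-level splits: k=1: (A₁..A₁)·(A₂..A₅) → 0+23296+29·18·26 = 36868; k=2: (A₁..A₂)·(A₃..A₅) → 9918+18240+29·19·26 = 42484; k=3: (A₁..A₃)·(A₄..A₅) → 28652+14144+29·34·26 = 68432; k=4: (A₁..A₄)·(A₅..A₅) → 24160+0+29·16·26 = 36224.
Best split is after A₄, i.e. k = 4.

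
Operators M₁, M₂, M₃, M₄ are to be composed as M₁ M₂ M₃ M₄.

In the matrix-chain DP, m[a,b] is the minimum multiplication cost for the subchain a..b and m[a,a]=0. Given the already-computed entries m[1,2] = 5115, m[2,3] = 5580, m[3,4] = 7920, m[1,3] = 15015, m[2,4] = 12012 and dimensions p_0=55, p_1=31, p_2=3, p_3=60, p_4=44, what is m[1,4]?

20295

m[1,4] = min over k∈[1,3] of m[1,k]+m[k+1,4]+p_{0}·p_k·p_{4}.
k=1: 0 + 12012 + 55·31·44 = 87032; k=2: 5115 + 7920 + 55·3·44 = 20295; k=3: 15015 + 0 + 55·60·44 = 160215.
Minimum: 20295 at k=2.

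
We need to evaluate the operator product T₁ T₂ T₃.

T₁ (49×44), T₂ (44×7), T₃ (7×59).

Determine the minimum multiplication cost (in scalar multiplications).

Order (T₁ (T₂ T₃)): (T₂ T₃): 44×7 by 7×59 → 44×59, cost 44·7·59 = 18172; (T₁ (T₂ T₃)): 49×44 by 44×59 → 49×59, cost 49·44·59 = 127204; cumulative 145376. Total 145376.
Order ((T₁ T₂) T₃): (T₁ T₂): 49×44 by 44×7 → 49×7, cost 49·44·7 = 15092; ((T₁ T₂) T₃): 49×7 by 7×59 → 49×59, cost 49·7·59 = 20237; cumulative 35329. Total 35329.
Minimum: 35329.

35329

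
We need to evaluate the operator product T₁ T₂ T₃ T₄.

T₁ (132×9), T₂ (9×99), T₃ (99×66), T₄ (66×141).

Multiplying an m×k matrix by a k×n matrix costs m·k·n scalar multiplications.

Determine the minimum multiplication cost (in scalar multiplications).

Adjacent pairs: T₁T₂ = 132·9·99 = 117612; T₂T₃ = 9·99·66 = 58806; T₃T₄ = 99·66·141 = 921294.
Length 3: T₁..T₃: k=1: 0+58806+132·9·66=137214; k=2: 117612+0+132·99·66=980100 → min 137214 | T₂..T₄: k=2: 0+921294+9·99·141=1046925; k=3: 58806+0+9·66·141=142560 → min 142560.
Length 4: T₁..T₄: k=1: 0+142560+132·9·141=310068; k=2: 117612+921294+132·99·141=2881494; k=3: 137214+0+132·66·141=1365606 → min 310068.
Optimal order: (T₁ ((T₂ T₃) T₄)) with cost 310068.

310068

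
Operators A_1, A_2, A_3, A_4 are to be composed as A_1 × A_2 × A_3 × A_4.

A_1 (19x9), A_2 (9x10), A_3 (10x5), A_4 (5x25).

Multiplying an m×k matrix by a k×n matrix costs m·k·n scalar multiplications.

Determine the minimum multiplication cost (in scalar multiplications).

Adjacent pairs: A_1A_2 = 19·9·10 = 1710; A_2A_3 = 9·10·5 = 450; A_3A_4 = 10·5·25 = 1250.
Length 3: A_1..A_3: k=1: 0+450+19·9·5=1305; k=2: 1710+0+19·10·5=2660 → min 1305 | A_2..A_4: k=2: 0+1250+9·10·25=3500; k=3: 450+0+9·5·25=1575 → min 1575.
Length 4: A_1..A_4: k=1: 0+1575+19·9·25=5850; k=2: 1710+1250+19·10·25=7710; k=3: 1305+0+19·5·25=3680 → min 3680.
Optimal order: ((A_1 × (A_2 × A_3)) × A_4) with cost 3680.

3680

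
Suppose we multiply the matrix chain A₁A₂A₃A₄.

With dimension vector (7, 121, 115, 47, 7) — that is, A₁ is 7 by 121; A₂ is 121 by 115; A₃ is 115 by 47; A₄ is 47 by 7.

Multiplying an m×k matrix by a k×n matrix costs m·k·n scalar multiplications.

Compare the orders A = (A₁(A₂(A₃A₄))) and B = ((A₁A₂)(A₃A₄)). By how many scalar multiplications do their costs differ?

294

Order A = (A₁(A₂(A₃A₄))): (A₃A₄): 115×47 by 47×7 → 115×7, cost 115·47·7 = 37835; (A₂(A₃A₄)): 121×115 by 115×7 → 121×7, cost 121·115·7 = 97405; cumulative 135240; (A₁(A₂(A₃A₄))): 7×121 by 121×7 → 7×7, cost 7·121·7 = 5929; cumulative 141169. Total 141169.
Order B = ((A₁A₂)(A₃A₄)): (A₁A₂): 7×121 by 121×115 → 7×115, cost 7·121·115 = 97405; (A₃A₄): 115×47 by 47×7 → 115×7, cost 115·47·7 = 37835; ((A₁A₂)(A₃A₄)): 7×115 by 115×7 → 7×7, cost 7·115·7 = 5635; cumulative 140875. Total 140875.
Difference: |141169 − 140875| = 294.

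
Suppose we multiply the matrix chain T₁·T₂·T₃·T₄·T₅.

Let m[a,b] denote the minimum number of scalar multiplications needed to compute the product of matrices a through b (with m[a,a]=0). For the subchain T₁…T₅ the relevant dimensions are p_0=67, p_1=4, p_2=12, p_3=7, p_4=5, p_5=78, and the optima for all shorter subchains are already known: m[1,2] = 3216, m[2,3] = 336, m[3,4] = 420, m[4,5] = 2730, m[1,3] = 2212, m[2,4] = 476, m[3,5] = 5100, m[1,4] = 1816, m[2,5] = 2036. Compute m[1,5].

m[1,5] = min over k∈[1,4] of m[1,k]+m[k+1,5]+p_{0}·p_k·p_{5}.
k=1: 0 + 2036 + 67·4·78 = 22940; k=2: 3216 + 5100 + 67·12·78 = 71028; k=3: 2212 + 2730 + 67·7·78 = 41524; k=4: 1816 + 0 + 67·5·78 = 27946.
Minimum: 22940 at k=1.

22940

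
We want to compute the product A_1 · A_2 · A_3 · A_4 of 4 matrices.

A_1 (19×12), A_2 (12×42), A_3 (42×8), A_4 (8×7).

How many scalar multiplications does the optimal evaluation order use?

Adjacent pairs: A_1A_2 = 19·12·42 = 9576; A_2A_3 = 12·42·8 = 4032; A_3A_4 = 42·8·7 = 2352.
Length 3: A_1..A_3: k=1: 0+4032+19·12·8=5856; k=2: 9576+0+19·42·8=15960 → min 5856 | A_2..A_4: k=2: 0+2352+12·42·7=5880; k=3: 4032+0+12·8·7=4704 → min 4704.
Length 4: A_1..A_4: k=1: 0+4704+19·12·7=6300; k=2: 9576+2352+19·42·7=17514; k=3: 5856+0+19·8·7=6920 → min 6300.
Optimal order: (A_1 · ((A_2 · A_3) · A_4)) with cost 6300.

6300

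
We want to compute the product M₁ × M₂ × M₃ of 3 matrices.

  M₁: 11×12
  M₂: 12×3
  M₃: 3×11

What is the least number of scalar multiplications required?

759

Order (M₁ × (M₂ × M₃)): (M₂ × M₃): 12×3 by 3×11 → 12×11, cost 12·3·11 = 396; (M₁ × (M₂ × M₃)): 11×12 by 12×11 → 11×11, cost 11·12·11 = 1452; cumulative 1848. Total 1848.
Order ((M₁ × M₂) × M₃): (M₁ × M₂): 11×12 by 12×3 → 11×3, cost 11·12·3 = 396; ((M₁ × M₂) × M₃): 11×3 by 3×11 → 11×11, cost 11·3·11 = 363; cumulative 759. Total 759.
Minimum: 759.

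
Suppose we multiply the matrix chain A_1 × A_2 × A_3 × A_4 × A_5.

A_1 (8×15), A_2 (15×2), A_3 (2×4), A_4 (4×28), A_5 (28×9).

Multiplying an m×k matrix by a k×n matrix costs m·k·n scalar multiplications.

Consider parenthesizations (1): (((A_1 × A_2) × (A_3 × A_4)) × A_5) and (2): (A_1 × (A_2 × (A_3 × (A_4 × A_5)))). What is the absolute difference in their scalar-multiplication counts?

498

Order (1) = (((A_1 × A_2) × (A_3 × A_4)) × A_5): (A_1 × A_2): 8×15 by 15×2 → 8×2, cost 8·15·2 = 240; (A_3 × A_4): 2×4 by 4×28 → 2×28, cost 2·4·28 = 224; ((A_1 × A_2) × (A_3 × A_4)): 8×2 by 2×28 → 8×28, cost 8·2·28 = 448; cumulative 912; (((A_1 × A_2) × (A_3 × A_4)) × A_5): 8×28 by 28×9 → 8×9, cost 8·28·9 = 2016; cumulative 2928. Total 2928.
Order (2) = (A_1 × (A_2 × (A_3 × (A_4 × A_5)))): (A_4 × A_5): 4×28 by 28×9 → 4×9, cost 4·28·9 = 1008; (A_3 × (A_4 × A_5)): 2×4 by 4×9 → 2×9, cost 2·4·9 = 72; cumulative 1080; (A_2 × (A_3 × (A_4 × A_5))): 15×2 by 2×9 → 15×9, cost 15·2·9 = 270; cumulative 1350; (A_1 × (A_2 × (A_3 × (A_4 × A_5)))): 8×15 by 15×9 → 8×9, cost 8·15·9 = 1080; cumulative 2430. Total 2430.
Difference: |2928 − 2430| = 498.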